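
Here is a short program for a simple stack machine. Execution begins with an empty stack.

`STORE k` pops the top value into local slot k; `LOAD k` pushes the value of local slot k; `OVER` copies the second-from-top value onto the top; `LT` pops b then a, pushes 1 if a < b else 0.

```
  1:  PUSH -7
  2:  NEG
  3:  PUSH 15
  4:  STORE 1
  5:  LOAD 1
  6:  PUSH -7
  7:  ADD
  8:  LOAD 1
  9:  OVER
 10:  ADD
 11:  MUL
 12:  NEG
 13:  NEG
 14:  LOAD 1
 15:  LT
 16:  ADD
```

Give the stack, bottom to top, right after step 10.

[7, 8, 23]

PUSH -7 : -7
NEG     : 7
PUSH 15 : 7 15
STORE 1 : 7
LOAD 1  : 7 15
PUSH -7 : 7 15 -7
ADD     : 7 8
LOAD 1  : 7 8 15
OVER    : 7 8 15 8
ADD     : 7 8 23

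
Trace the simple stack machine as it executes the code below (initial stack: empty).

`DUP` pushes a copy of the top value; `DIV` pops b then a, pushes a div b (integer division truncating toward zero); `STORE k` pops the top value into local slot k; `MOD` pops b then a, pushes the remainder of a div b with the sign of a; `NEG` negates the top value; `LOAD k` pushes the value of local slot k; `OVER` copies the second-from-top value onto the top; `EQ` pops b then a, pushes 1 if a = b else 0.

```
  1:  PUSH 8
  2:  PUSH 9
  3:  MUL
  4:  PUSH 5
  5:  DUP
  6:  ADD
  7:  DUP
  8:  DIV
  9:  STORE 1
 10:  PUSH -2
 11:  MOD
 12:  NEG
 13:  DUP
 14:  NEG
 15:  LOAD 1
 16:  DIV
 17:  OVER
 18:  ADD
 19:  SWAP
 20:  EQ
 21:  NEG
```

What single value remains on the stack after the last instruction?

PUSH 8  : [8]
PUSH 9  : [8, 9]
MUL     : [72]
PUSH 5  : [72, 5]
DUP     : [72, 5, 5]
ADD     : [72, 10]
DUP     : [72, 10, 10]
DIV     : [72, 1]
STORE 1 : [72]
PUSH -2 : [72, -2]
MOD     : [0]
NEG     : [0]
DUP     : [0, 0]
NEG     : [0, 0]
LOAD 1  : [0, 0, 1]
DIV     : [0, 0]
OVER    : [0, 0, 0]
ADD     : [0, 0]
SWAP    : [0, 0]
EQ      : [1]
NEG     : [-1]

-1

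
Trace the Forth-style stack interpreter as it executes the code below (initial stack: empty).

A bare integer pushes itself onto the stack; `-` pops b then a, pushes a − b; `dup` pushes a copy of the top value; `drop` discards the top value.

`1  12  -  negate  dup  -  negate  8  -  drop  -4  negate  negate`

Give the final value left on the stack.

-4

1      -> 1
12     -> 1 12
-      -> -11
negate -> 11
dup    -> 11 11
-      -> 0
negate -> 0
8      -> 0 8
-      -> -8
drop   -> (empty)
-4     -> -4
negate -> 4
negate -> -4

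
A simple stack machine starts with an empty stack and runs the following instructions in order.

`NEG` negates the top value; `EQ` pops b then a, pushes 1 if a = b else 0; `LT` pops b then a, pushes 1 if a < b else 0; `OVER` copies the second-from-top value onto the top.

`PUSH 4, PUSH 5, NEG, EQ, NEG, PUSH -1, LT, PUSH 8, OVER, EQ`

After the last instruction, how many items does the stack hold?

2

PUSH 4  -> 4
PUSH 5  -> 4 5
NEG     -> 4 -5
EQ      -> 0
NEG     -> 0
PUSH -1 -> 0 -1
LT      -> 0
PUSH 8  -> 0 8
OVER    -> 0 8 0
EQ      -> 0 0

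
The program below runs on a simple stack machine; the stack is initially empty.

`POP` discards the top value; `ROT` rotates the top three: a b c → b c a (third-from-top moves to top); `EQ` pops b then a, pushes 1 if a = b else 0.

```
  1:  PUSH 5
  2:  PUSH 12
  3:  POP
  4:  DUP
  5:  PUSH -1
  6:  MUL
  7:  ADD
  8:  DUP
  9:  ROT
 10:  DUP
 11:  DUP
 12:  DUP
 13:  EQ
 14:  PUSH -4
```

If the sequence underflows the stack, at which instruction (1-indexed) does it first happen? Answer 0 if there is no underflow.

PUSH 5  -> [5]
PUSH 12 -> [5, 12]
POP     -> [5]
DUP     -> [5, 5]
PUSH -1 -> [5, 5, -1]
MUL     -> [5, -5]
ADD     -> [0]
DUP     -> [0, 0]
ROT  — needs 3 operands, stack has 2 → underflow

9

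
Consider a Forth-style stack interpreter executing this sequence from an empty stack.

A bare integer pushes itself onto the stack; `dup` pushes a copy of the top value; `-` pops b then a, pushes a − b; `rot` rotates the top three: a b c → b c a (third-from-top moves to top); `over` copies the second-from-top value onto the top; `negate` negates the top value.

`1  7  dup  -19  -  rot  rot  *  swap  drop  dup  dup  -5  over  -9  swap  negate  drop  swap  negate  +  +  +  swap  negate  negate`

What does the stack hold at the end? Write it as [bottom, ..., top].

[10, 7]

1      -> [1]
7      -> [1, 7]
dup    -> [1, 7, 7]
-19    -> [1, 7, 7, -19]
-      -> [1, 7, 26]
rot    -> [7, 26, 1]
rot    -> [26, 1, 7]
*      -> [26, 7]
swap   -> [7, 26]
drop   -> [7]
dup    -> [7, 7]
dup    -> [7, 7, 7]
-5     -> [7, 7, 7, -5]
over   -> [7, 7, 7, -5, 7]
-9     -> [7, 7, 7, -5, 7, -9]
swap   -> [7, 7, 7, -5, -9, 7]
negate -> [7, 7, 7, -5, -9, -7]
drop   -> [7, 7, 7, -5, -9]
swap   -> [7, 7, 7, -9, -5]
negate -> [7, 7, 7, -9, 5]
+      -> [7, 7, 7, -4]
+      -> [7, 7, 3]
+      -> [7, 10]
swap   -> [10, 7]
negate -> [10, -7]
negate -> [10, 7]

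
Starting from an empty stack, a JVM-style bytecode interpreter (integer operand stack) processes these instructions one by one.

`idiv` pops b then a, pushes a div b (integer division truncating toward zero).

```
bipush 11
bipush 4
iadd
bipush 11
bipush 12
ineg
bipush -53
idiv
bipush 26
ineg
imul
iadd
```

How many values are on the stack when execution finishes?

2

bipush 11  : 11
bipush 4   : 11 4
iadd       : 15
bipush 11  : 15 11
bipush 12  : 15 11 12
ineg       : 15 11 -12
bipush -53 : 15 11 -12 -53
idiv       : 15 11 0
bipush 26  : 15 11 0 26
ineg       : 15 11 0 -26
imul       : 15 11 0
iadd       : 15 11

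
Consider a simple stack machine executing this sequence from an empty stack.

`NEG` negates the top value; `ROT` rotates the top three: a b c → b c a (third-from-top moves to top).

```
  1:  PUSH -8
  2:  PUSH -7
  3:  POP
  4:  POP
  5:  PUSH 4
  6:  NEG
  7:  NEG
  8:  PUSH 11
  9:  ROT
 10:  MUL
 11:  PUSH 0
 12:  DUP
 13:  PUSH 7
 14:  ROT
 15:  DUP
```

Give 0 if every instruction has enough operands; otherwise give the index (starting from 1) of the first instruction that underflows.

PUSH -8 : [-8]
PUSH -7 : [-8, -7]
POP     : [-8]
POP     : []
PUSH 4  : [4]
NEG     : [-4]
NEG     : [4]
PUSH 11 : [4, 11]
ROT  — needs 3 operands, stack has 2 → underflow

9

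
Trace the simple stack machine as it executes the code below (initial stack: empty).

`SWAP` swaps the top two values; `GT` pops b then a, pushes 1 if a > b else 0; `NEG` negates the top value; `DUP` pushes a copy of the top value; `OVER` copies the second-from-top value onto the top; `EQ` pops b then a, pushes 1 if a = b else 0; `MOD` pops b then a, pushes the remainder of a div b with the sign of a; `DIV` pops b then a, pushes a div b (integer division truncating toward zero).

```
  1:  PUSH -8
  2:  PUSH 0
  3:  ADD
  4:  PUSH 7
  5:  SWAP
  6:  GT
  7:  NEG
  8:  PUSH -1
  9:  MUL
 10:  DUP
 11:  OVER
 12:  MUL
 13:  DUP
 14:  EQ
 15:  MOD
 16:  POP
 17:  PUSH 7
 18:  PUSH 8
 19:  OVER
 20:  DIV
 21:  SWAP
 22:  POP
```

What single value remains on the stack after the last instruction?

1

PUSH -8  -8
PUSH 0   -8 0
ADD      -8
PUSH 7   -8 7
SWAP     7 -8
GT       1
NEG      -1
PUSH -1  -1 -1
MUL      1
DUP      1 1
OVER     1 1 1
MUL      1 1
DUP      1 1 1
EQ       1 1
MOD      0
POP      (empty)
PUSH 7   7
PUSH 8   7 8
OVER     7 8 7
DIV      7 1
SWAP     1 7
POP      1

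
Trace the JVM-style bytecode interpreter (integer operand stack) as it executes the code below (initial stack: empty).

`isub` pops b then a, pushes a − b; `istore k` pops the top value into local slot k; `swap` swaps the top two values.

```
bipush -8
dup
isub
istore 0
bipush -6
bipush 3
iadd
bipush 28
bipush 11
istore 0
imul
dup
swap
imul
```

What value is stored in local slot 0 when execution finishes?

bipush -8 → -8
dup       → -8 -8
isub      → 0
istore 0  → (empty)
bipush -6 → -6
bipush 3  → -6 3
iadd      → -3
bipush 28 → -3 28
bipush 11 → -3 28 11
istore 0  → -3 28
imul      → -84
dup       → -84 -84
swap      → -84 -84
imul      → 7056

11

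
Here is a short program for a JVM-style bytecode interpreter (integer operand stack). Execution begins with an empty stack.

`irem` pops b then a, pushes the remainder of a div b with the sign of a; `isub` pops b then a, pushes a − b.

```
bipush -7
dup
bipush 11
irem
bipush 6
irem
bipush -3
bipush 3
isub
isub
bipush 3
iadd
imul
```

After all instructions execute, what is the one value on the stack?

-56

bipush -7 : [-7]
dup       : [-7, -7]
bipush 11 : [-7, -7, 11]
irem      : [-7, -7]
bipush 6  : [-7, -7, 6]
irem      : [-7, -1]
bipush -3 : [-7, -1, -3]
bipush 3  : [-7, -1, -3, 3]
isub      : [-7, -1, -6]
isub      : [-7, 5]
bipush 3  : [-7, 5, 3]
iadd      : [-7, 8]
imul      : [-56]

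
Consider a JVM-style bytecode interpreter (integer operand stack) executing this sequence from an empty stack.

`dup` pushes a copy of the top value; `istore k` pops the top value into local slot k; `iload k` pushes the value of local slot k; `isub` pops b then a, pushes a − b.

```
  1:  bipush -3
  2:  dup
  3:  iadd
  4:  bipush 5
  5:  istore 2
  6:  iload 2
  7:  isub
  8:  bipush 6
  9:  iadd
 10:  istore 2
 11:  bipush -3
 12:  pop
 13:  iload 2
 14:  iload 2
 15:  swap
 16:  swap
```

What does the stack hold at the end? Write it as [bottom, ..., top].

[-5, -5]

bipush -3  [-3]
dup        [-3, -3]
iadd       [-6]
bipush 5   [-6, 5]
istore 2   [-6]
iload 2    [-6, 5]
isub       [-11]
bipush 6   [-11, 6]
iadd       [-5]
istore 2   []
bipush -3  [-3]
pop        []
iload 2    [-5]
iload 2    [-5, -5]
swap       [-5, -5]
swap       [-5, -5]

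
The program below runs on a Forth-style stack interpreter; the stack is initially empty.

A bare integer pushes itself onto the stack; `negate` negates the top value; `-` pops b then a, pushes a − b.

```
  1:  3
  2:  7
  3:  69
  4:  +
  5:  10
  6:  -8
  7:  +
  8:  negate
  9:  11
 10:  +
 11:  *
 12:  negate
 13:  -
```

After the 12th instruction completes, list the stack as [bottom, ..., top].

[3, -684]

3      -> 3
7      -> 3 7
69     -> 3 7 69
+      -> 3 76
10     -> 3 76 10
-8     -> 3 76 10 -8
+      -> 3 76 2
negate -> 3 76 -2
11     -> 3 76 -2 11
+      -> 3 76 9
*      -> 3 684
negate -> 3 -684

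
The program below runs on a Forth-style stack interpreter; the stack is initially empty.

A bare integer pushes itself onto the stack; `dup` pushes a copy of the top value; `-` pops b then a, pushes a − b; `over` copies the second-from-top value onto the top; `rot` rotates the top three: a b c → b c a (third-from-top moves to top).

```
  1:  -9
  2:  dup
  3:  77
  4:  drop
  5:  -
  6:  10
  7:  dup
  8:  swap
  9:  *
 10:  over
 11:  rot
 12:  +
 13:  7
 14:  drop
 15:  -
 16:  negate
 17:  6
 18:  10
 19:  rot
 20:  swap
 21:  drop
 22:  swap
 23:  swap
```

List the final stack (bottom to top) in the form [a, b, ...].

-9     : -9
dup    : -9 -9
77     : -9 -9 77
drop   : -9 -9
-      : 0
10     : 0 10
dup    : 0 10 10
swap   : 0 10 10
*      : 0 100
over   : 0 100 0
rot    : 100 0 0
+      : 100 0
7      : 100 0 7
drop   : 100 0
-      : 100
negate : -100
6      : -100 6
10     : -100 6 10
rot    : 6 10 -100
swap   : 6 -100 10
drop   : 6 -100
swap   : -100 6
swap   : 6 -100

[6, -100]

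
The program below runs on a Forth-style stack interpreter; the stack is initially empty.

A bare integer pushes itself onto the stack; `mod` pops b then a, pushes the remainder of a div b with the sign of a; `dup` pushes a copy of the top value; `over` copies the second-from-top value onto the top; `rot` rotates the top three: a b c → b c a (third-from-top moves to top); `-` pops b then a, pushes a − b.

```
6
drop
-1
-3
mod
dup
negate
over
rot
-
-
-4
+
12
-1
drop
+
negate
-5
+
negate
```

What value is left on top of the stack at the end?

6      -> 6
drop   -> (empty)
-1     -> -1
-3     -> -1 -3
mod    -> -1
dup    -> -1 -1
negate -> -1 1
over   -> -1 1 -1
rot    -> 1 -1 -1
-      -> 1 0
-      -> 1
-4     -> 1 -4
+      -> -3
12     -> -3 12
-1     -> -3 12 -1
drop   -> -3 12
+      -> 9
negate -> -9
-5     -> -9 -5
+      -> -14
negate -> 14

14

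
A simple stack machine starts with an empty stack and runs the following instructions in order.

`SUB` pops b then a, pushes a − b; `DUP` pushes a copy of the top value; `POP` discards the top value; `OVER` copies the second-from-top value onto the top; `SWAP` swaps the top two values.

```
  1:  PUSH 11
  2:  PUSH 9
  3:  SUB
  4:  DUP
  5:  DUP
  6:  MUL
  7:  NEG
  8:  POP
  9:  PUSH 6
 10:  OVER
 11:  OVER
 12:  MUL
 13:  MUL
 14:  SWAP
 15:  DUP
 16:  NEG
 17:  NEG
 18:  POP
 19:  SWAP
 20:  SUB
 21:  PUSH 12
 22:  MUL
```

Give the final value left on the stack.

-840

PUSH 11  [11]
PUSH 9   [11, 9]
SUB      [2]
DUP      [2, 2]
DUP      [2, 2, 2]
MUL      [2, 4]
NEG      [2, -4]
POP      [2]
PUSH 6   [2, 6]
OVER     [2, 6, 2]
OVER     [2, 6, 2, 6]
MUL      [2, 6, 12]
MUL      [2, 72]
SWAP     [72, 2]
DUP      [72, 2, 2]
NEG      [72, 2, -2]
NEG      [72, 2, 2]
POP      [72, 2]
SWAP     [2, 72]
SUB      [-70]
PUSH 12  [-70, 12]
MUL      [-840]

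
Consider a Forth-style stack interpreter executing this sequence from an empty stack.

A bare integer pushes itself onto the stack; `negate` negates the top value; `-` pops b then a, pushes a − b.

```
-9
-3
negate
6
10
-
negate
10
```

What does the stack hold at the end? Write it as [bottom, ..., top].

-9      [-9]
-3      [-9, -3]
negate  [-9, 3]
6       [-9, 3, 6]
10      [-9, 3, 6, 10]
-       [-9, 3, -4]
negate  [-9, 3, 4]
10      [-9, 3, 4, 10]

[-9, 3, 4, 10]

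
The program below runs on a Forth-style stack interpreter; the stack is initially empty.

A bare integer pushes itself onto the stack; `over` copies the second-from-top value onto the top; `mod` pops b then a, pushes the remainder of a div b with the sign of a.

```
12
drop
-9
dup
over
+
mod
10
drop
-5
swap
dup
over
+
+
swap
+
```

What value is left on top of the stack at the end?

12    12
drop  (empty)
-9    -9
dup   -9 -9
over  -9 -9 -9
+     -9 -18
mod   -9
10    -9 10
drop  -9
-5    -9 -5
swap  -5 -9
dup   -5 -9 -9
over  -5 -9 -9 -9
+     -5 -9 -18
+     -5 -27
swap  -27 -5
+     -32

-32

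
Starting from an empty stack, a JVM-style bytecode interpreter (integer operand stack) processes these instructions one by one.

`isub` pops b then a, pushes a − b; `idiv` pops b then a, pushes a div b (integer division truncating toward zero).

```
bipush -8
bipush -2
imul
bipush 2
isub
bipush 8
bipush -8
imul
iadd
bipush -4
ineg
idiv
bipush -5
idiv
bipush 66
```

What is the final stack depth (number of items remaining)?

2

bipush -8 : -8
bipush -2 : -8 -2
imul      : 16
bipush 2  : 16 2
isub      : 14
bipush 8  : 14 8
bipush -8 : 14 8 -8
imul      : 14 -64
iadd      : -50
bipush -4 : -50 -4
ineg      : -50 4
idiv      : -12
bipush -5 : -12 -5
idiv      : 2
bipush 66 : 2 66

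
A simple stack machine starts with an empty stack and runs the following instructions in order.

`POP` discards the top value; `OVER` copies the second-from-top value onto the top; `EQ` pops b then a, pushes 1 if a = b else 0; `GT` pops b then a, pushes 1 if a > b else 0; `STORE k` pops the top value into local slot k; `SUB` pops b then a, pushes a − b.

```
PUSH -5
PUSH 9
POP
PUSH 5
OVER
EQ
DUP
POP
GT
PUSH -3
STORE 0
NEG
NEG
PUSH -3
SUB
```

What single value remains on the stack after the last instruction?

PUSH -5 → [-5]
PUSH 9  → [-5, 9]
POP     → [-5]
PUSH 5  → [-5, 5]
OVER    → [-5, 5, -5]
EQ      → [-5, 0]
DUP     → [-5, 0, 0]
POP     → [-5, 0]
GT      → [0]
PUSH -3 → [0, -3]
STORE 0 → [0]
NEG     → [0]
NEG     → [0]
PUSH -3 → [0, -3]
SUB     → [3]

3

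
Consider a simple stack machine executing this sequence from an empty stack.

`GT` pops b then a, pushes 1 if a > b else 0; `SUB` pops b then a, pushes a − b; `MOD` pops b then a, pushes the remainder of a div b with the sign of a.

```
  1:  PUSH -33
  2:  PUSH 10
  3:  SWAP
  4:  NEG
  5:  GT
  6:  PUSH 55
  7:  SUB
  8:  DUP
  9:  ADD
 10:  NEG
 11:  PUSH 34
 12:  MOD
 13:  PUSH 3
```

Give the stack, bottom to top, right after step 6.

[0, 55]

PUSH -33 : [-33]
PUSH 10  : [-33, 10]
SWAP     : [10, -33]
NEG      : [10, 33]
GT       : [0]
PUSH 55  : [0, 55]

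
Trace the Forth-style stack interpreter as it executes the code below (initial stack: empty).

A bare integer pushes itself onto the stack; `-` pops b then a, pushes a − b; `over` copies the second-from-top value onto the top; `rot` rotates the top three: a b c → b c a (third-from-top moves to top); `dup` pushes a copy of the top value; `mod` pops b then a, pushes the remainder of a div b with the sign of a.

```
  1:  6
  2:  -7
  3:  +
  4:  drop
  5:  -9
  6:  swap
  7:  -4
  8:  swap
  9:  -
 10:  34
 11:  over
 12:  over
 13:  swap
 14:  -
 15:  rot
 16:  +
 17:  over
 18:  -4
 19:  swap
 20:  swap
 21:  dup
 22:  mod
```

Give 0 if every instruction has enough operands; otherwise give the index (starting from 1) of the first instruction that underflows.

6    : 6
-7   : 6 -7
+    : -1
drop : (empty)
-9   : -9
swap  — needs 2 operands, stack has 1 → underflow

6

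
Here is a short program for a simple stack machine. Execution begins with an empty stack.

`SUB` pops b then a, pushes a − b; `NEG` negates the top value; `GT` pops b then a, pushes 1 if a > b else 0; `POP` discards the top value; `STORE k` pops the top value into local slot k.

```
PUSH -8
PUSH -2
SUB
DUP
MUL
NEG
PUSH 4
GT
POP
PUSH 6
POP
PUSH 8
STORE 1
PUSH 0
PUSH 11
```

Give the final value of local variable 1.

8

PUSH -8 -> -8
PUSH -2 -> -8 -2
SUB     -> -6
DUP     -> -6 -6
MUL     -> 36
NEG     -> -36
PUSH 4  -> -36 4
GT      -> 0
POP     -> (empty)
PUSH 6  -> 6
POP     -> (empty)
PUSH 8  -> 8
STORE 1 -> (empty)
PUSH 0  -> 0
PUSH 11 -> 0 11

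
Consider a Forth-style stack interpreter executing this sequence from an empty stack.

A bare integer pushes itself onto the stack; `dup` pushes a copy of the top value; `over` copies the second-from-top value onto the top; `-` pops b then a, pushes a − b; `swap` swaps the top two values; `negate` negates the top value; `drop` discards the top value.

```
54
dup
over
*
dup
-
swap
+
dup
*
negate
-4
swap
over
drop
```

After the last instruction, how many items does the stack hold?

2

54     : [54]
dup    : [54, 54]
over   : [54, 54, 54]
*      : [54, 2916]
dup    : [54, 2916, 2916]
-      : [54, 0]
swap   : [0, 54]
+      : [54]
dup    : [54, 54]
*      : [2916]
negate : [-2916]
-4     : [-2916, -4]
swap   : [-4, -2916]
over   : [-4, -2916, -4]
drop   : [-4, -2916]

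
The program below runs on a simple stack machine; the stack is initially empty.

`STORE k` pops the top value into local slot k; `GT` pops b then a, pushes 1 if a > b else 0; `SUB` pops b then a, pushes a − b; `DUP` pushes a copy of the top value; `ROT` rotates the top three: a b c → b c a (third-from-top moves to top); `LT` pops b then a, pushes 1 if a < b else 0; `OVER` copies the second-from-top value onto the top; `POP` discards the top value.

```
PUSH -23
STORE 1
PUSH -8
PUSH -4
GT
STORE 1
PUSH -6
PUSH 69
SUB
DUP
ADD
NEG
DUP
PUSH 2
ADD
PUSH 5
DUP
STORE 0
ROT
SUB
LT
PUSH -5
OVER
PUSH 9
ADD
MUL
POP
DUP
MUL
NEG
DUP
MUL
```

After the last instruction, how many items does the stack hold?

PUSH -23  -23
STORE 1   (empty)
PUSH -8   -8
PUSH -4   -8 -4
GT        0
STORE 1   (empty)
PUSH -6   -6
PUSH 69   -6 69
SUB       -75
DUP       -75 -75
ADD       -150
NEG       150
DUP       150 150
PUSH 2    150 150 2
ADD       150 152
PUSH 5    150 152 5
DUP       150 152 5 5
STORE 0   150 152 5
ROT       152 5 150
SUB       152 -145
LT        0
PUSH -5   0 -5
OVER      0 -5 0
PUSH 9    0 -5 0 9
ADD       0 -5 9
MUL       0 -45
POP       0
DUP       0 0
MUL       0
NEG       0
DUP       0 0
MUL       0

1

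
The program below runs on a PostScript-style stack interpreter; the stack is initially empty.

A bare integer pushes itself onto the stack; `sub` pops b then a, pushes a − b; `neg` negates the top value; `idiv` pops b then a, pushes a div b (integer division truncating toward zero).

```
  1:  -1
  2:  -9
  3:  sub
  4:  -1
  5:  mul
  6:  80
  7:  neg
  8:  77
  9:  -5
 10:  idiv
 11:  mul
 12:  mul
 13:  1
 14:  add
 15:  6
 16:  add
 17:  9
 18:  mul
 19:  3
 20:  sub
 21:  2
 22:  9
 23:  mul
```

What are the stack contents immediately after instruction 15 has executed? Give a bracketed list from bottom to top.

[-9599, 6]

-1   : -1
-9   : -1 -9
sub  : 8
-1   : 8 -1
mul  : -8
80   : -8 80
neg  : -8 -80
77   : -8 -80 77
-5   : -8 -80 77 -5
idiv : -8 -80 -15
mul  : -8 1200
mul  : -9600
1    : -9600 1
add  : -9599
6    : -9599 6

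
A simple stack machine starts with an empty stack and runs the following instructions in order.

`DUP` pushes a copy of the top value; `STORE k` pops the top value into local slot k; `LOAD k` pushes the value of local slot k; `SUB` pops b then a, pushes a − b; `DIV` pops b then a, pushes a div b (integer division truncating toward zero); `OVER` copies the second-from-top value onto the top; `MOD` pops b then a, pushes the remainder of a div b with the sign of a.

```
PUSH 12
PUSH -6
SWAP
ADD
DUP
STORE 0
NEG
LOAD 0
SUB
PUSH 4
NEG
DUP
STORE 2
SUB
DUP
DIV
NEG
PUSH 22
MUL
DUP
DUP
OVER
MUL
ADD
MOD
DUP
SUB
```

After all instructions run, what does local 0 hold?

PUSH 12  12
PUSH -6  12 -6
SWAP     -6 12
ADD      6
DUP      6 6
STORE 0  6
NEG      -6
LOAD 0   -6 6
SUB      -12
PUSH 4   -12 4
NEG      -12 -4
DUP      -12 -4 -4
STORE 2  -12 -4
SUB      -8
DUP      -8 -8
DIV      1
NEG      -1
PUSH 22  -1 22
MUL      -22
DUP      -22 -22
DUP      -22 -22 -22
OVER     -22 -22 -22 -22
MUL      -22 -22 484
ADD      -22 462
MOD      -22
DUP      -22 -22
SUB      0

6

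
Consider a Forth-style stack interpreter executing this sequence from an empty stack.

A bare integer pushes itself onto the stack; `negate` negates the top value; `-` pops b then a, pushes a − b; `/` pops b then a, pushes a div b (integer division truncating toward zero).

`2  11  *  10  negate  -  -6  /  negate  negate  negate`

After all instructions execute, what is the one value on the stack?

2      → 2
11     → 2 11
*      → 22
10     → 22 10
negate → 22 -10
-      → 32
-6     → 32 -6
/      → -5
negate → 5
negate → -5
negate → 5

5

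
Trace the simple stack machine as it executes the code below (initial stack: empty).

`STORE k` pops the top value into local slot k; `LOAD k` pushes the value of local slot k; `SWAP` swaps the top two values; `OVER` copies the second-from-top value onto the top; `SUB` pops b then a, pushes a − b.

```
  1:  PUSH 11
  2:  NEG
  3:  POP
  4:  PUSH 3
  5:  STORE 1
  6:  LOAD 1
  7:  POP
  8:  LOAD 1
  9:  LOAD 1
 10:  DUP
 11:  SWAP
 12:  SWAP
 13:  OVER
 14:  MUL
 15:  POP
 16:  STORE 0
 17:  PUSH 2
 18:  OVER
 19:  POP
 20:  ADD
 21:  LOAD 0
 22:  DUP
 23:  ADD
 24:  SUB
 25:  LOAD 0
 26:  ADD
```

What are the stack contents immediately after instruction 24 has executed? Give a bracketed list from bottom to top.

PUSH 11 : 11
NEG     : -11
POP     : (empty)
PUSH 3  : 3
STORE 1 : (empty)
LOAD 1  : 3
POP     : (empty)
LOAD 1  : 3
LOAD 1  : 3 3
DUP     : 3 3 3
SWAP    : 3 3 3
SWAP    : 3 3 3
OVER    : 3 3 3 3
MUL     : 3 3 9
POP     : 3 3
STORE 0 : 3
PUSH 2  : 3 2
OVER    : 3 2 3
POP     : 3 2
ADD     : 5
LOAD 0  : 5 3
DUP     : 5 3 3
ADD     : 5 6
SUB     : -1

[-1]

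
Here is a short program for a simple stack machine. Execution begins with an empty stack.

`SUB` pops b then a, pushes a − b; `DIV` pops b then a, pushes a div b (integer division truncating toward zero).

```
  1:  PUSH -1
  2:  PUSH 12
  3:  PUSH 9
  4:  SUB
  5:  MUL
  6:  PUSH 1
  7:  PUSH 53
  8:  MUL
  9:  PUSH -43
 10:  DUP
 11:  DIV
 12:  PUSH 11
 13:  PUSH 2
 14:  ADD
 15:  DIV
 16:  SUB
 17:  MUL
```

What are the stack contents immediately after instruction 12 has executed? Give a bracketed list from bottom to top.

PUSH -1  -> [-1]
PUSH 12  -> [-1, 12]
PUSH 9   -> [-1, 12, 9]
SUB      -> [-1, 3]
MUL      -> [-3]
PUSH 1   -> [-3, 1]
PUSH 53  -> [-3, 1, 53]
MUL      -> [-3, 53]
PUSH -43 -> [-3, 53, -43]
DUP      -> [-3, 53, -43, -43]
DIV      -> [-3, 53, 1]
PUSH 11  -> [-3, 53, 1, 11]

[-3, 53, 1, 11]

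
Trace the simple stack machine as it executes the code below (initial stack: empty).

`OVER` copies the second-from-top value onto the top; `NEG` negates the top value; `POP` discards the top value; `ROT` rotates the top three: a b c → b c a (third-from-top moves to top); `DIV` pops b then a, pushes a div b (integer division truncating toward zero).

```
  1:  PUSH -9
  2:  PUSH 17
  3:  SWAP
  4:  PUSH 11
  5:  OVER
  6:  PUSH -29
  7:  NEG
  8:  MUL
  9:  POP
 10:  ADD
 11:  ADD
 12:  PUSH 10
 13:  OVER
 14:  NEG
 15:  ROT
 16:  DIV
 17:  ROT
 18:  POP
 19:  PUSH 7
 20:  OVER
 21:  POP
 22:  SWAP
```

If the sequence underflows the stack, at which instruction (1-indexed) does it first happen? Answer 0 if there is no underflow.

17

PUSH -9   -9
PUSH 17   -9 17
SWAP      17 -9
PUSH 11   17 -9 11
OVER      17 -9 11 -9
PUSH -29  17 -9 11 -9 -29
NEG       17 -9 11 -9 29
MUL       17 -9 11 -261
POP       17 -9 11
ADD       17 2
ADD       19
PUSH 10   19 10
OVER      19 10 19
NEG       19 10 -19
ROT       10 -19 19
DIV       10 -1
ROT  — needs 3 operands, stack has 2 → underflow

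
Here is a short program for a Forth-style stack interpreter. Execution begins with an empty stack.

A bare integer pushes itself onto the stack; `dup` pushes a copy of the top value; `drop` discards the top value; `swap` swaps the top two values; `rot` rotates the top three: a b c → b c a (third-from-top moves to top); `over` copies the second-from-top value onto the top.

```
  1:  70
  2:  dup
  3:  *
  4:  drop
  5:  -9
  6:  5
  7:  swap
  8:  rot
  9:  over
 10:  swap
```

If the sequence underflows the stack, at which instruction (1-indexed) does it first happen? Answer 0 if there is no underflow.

8

70    [70]
dup   [70, 70]
*     [4900]
drop  []
-9    [-9]
5     [-9, 5]
swap  [5, -9]
rot  — needs 3 operands, stack has 2 → underflow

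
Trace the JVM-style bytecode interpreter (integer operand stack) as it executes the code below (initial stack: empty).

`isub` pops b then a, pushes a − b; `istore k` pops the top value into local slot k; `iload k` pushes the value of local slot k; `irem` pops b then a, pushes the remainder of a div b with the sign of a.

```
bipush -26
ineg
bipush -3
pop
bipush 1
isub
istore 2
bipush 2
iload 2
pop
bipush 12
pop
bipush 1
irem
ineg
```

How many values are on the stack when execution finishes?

1

bipush -26 -> [-26]
ineg       -> [26]
bipush -3  -> [26, -3]
pop        -> [26]
bipush 1   -> [26, 1]
isub       -> [25]
istore 2   -> []
bipush 2   -> [2]
iload 2    -> [2, 25]
pop        -> [2]
bipush 12  -> [2, 12]
pop        -> [2]
bipush 1   -> [2, 1]
irem       -> [0]
ineg       -> [0]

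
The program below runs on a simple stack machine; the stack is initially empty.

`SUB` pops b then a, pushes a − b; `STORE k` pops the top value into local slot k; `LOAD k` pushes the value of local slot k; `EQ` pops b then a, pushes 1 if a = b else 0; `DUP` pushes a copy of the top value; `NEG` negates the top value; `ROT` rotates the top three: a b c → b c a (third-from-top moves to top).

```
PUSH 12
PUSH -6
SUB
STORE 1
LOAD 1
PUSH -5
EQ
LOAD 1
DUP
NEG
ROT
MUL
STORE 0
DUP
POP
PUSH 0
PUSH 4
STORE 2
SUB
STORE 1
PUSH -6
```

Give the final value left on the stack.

PUSH 12 → [12]
PUSH -6 → [12, -6]
SUB     → [18]
STORE 1 → []
LOAD 1  → [18]
PUSH -5 → [18, -5]
EQ      → [0]
LOAD 1  → [0, 18]
DUP     → [0, 18, 18]
NEG     → [0, 18, -18]
ROT     → [18, -18, 0]
MUL     → [18, 0]
STORE 0 → [18]
DUP     → [18, 18]
POP     → [18]
PUSH 0  → [18, 0]
PUSH 4  → [18, 0, 4]
STORE 2 → [18, 0]
SUB     → [18]
STORE 1 → []
PUSH -6 → [-6]

-6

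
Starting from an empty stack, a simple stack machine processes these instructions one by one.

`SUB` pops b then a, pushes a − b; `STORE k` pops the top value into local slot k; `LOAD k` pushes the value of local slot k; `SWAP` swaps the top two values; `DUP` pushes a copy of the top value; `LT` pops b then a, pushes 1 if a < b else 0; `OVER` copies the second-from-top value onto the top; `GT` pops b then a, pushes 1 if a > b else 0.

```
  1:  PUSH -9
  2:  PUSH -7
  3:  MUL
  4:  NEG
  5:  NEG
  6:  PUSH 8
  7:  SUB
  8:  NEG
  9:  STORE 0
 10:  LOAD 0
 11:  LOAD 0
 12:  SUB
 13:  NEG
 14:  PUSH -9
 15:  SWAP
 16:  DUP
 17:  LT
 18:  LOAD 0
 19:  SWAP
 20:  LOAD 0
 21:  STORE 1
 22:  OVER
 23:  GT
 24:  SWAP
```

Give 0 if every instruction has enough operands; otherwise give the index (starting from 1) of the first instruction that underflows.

0

PUSH -9 : -9
PUSH -7 : -9 -7
MUL     : 63
NEG     : -63
NEG     : 63
PUSH 8  : 63 8
SUB     : 55
NEG     : -55
STORE 0 : (empty)
LOAD 0  : -55
LOAD 0  : -55 -55
SUB     : 0
NEG     : 0
PUSH -9 : 0 -9
SWAP    : -9 0
DUP     : -9 0 0
LT      : -9 0
LOAD 0  : -9 0 -55
SWAP    : -9 -55 0
LOAD 0  : -9 -55 0 -55
STORE 1 : -9 -55 0
OVER    : -9 -55 0 -55
GT      : -9 -55 1
SWAP    : -9 1 -55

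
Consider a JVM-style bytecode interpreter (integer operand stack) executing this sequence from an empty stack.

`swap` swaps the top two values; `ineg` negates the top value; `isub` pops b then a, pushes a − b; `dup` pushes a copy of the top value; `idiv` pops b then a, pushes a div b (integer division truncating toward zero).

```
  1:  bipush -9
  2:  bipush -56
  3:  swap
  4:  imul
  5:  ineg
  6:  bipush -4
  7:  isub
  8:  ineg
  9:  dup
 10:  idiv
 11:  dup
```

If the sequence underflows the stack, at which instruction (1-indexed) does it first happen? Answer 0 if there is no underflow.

bipush -9  : -9
bipush -56 : -9 -56
swap       : -56 -9
imul       : 504
ineg       : -504
bipush -4  : -504 -4
isub       : -500
ineg       : 500
dup        : 500 500
idiv       : 1
dup        : 1 1

0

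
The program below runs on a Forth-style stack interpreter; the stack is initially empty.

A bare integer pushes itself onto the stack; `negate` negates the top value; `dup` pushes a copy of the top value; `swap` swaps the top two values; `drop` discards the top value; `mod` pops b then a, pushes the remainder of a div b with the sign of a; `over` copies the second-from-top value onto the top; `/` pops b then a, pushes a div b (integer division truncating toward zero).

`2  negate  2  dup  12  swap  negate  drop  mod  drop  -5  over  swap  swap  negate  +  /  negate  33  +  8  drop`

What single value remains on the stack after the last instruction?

2      -> [2]
negate -> [-2]
2      -> [-2, 2]
dup    -> [-2, 2, 2]
12     -> [-2, 2, 2, 12]
swap   -> [-2, 2, 12, 2]
negate -> [-2, 2, 12, -2]
drop   -> [-2, 2, 12]
mod    -> [-2, 2]
drop   -> [-2]
-5     -> [-2, -5]
over   -> [-2, -5, -2]
swap   -> [-2, -2, -5]
swap   -> [-2, -5, -2]
negate -> [-2, -5, 2]
+      -> [-2, -3]
/      -> [0]
negate -> [0]
33     -> [0, 33]
+      -> [33]
8      -> [33, 8]
drop   -> [33]

33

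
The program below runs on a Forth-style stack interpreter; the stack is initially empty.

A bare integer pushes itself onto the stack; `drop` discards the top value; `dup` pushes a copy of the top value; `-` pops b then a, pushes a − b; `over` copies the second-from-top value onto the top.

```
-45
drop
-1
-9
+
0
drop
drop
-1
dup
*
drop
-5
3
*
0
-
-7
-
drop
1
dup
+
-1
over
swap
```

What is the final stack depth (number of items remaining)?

3

-45   -45
drop  (empty)
-1    -1
-9    -1 -9
+     -10
0     -10 0
drop  -10
drop  (empty)
-1    -1
dup   -1 -1
*     1
drop  (empty)
-5    -5
3     -5 3
*     -15
0     -15 0
-     -15
-7    -15 -7
-     -8
drop  (empty)
1     1
dup   1 1
+     2
-1    2 -1
over  2 -1 2
swap  2 2 -1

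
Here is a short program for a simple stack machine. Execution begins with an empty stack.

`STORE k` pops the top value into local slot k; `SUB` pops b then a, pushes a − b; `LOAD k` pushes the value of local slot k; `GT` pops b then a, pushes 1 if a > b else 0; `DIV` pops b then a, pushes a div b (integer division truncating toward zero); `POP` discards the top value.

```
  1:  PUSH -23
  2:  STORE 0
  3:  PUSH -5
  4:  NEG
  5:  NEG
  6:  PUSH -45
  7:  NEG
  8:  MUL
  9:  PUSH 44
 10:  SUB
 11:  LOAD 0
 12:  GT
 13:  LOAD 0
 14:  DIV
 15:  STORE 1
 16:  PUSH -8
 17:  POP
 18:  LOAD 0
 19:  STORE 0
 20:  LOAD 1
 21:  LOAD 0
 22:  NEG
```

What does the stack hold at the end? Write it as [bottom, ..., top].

PUSH -23 -> -23
STORE 0  -> (empty)
PUSH -5  -> -5
NEG      -> 5
NEG      -> -5
PUSH -45 -> -5 -45
NEG      -> -5 45
MUL      -> -225
PUSH 44  -> -225 44
SUB      -> -269
LOAD 0   -> -269 -23
GT       -> 0
LOAD 0   -> 0 -23
DIV      -> 0
STORE 1  -> (empty)
PUSH -8  -> -8
POP      -> (empty)
LOAD 0   -> -23
STORE 0  -> (empty)
LOAD 1   -> 0
LOAD 0   -> 0 -23
NEG      -> 0 23

[0, 23]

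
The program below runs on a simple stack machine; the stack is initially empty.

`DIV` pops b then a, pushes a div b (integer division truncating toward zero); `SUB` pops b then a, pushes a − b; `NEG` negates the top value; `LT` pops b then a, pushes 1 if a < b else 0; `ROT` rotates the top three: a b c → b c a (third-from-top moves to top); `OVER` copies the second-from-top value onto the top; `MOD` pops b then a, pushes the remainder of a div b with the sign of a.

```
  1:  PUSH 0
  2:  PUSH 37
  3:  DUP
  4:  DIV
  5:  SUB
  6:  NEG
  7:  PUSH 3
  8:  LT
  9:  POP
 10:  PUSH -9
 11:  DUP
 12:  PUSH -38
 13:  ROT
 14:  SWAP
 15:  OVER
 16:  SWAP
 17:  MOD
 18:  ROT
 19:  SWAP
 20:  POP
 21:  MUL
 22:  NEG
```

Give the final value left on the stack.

PUSH 0   -> 0
PUSH 37  -> 0 37
DUP      -> 0 37 37
DIV      -> 0 1
SUB      -> -1
NEG      -> 1
PUSH 3   -> 1 3
LT       -> 1
POP      -> (empty)
PUSH -9  -> -9
DUP      -> -9 -9
PUSH -38 -> -9 -9 -38
ROT      -> -9 -38 -9
SWAP     -> -9 -9 -38
OVER     -> -9 -9 -38 -9
SWAP     -> -9 -9 -9 -38
MOD      -> -9 -9 -9
ROT      -> -9 -9 -9
SWAP     -> -9 -9 -9
POP      -> -9 -9
MUL      -> 81
NEG      -> -81

-81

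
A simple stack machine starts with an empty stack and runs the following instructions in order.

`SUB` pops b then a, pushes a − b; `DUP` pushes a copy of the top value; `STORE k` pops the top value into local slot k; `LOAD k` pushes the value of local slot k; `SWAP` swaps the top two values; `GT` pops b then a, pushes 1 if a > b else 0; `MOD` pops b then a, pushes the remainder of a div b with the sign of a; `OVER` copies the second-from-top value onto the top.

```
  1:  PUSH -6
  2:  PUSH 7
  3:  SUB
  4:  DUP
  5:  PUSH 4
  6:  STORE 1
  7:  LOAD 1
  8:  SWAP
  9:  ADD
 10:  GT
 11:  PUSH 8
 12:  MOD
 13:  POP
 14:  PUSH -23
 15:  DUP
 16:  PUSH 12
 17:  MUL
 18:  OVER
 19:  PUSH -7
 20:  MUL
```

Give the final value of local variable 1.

4

PUSH -6  → -6
PUSH 7   → -6 7
SUB      → -13
DUP      → -13 -13
PUSH 4   → -13 -13 4
STORE 1  → -13 -13
LOAD 1   → -13 -13 4
SWAP     → -13 4 -13
ADD      → -13 -9
GT       → 0
PUSH 8   → 0 8
MOD      → 0
POP      → (empty)
PUSH -23 → -23
DUP      → -23 -23
PUSH 12  → -23 -23 12
MUL      → -23 -276
OVER     → -23 -276 -23
PUSH -7  → -23 -276 -23 -7
MUL      → -23 -276 161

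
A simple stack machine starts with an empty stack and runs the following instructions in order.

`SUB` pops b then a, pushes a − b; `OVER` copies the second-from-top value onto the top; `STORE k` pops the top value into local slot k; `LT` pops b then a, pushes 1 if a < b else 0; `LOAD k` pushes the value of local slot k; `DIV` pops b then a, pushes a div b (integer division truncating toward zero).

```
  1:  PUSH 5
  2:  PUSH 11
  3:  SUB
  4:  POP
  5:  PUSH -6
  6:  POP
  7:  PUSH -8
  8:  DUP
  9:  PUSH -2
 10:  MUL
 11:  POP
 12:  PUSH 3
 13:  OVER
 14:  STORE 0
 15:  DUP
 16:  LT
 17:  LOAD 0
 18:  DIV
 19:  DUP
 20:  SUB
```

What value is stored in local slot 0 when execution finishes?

PUSH 5  : [5]
PUSH 11 : [5, 11]
SUB     : [-6]
POP     : []
PUSH -6 : [-6]
POP     : []
PUSH -8 : [-8]
DUP     : [-8, -8]
PUSH -2 : [-8, -8, -2]
MUL     : [-8, 16]
POP     : [-8]
PUSH 3  : [-8, 3]
OVER    : [-8, 3, -8]
STORE 0 : [-8, 3]
DUP     : [-8, 3, 3]
LT      : [-8, 0]
LOAD 0  : [-8, 0, -8]
DIV     : [-8, 0]
DUP     : [-8, 0, 0]
SUB     : [-8, 0]

-8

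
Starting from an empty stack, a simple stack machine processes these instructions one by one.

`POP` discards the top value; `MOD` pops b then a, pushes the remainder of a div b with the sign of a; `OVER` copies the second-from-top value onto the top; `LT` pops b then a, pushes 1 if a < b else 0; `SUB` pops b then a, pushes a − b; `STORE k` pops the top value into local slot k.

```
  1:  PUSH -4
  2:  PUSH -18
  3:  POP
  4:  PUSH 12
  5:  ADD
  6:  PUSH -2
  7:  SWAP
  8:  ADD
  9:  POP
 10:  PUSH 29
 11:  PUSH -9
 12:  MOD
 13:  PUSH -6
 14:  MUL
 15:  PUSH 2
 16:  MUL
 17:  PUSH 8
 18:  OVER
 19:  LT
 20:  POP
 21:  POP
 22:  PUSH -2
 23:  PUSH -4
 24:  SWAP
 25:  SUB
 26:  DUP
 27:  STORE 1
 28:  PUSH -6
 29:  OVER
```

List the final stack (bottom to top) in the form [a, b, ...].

[-2, -6, -2]

PUSH -4  : -4
PUSH -18 : -4 -18
POP      : -4
PUSH 12  : -4 12
ADD      : 8
PUSH -2  : 8 -2
SWAP     : -2 8
ADD      : 6
POP      : (empty)
PUSH 29  : 29
PUSH -9  : 29 -9
MOD      : 2
PUSH -6  : 2 -6
MUL      : -12
PUSH 2   : -12 2
MUL      : -24
PUSH 8   : -24 8
OVER     : -24 8 -24
LT       : -24 0
POP      : -24
POP      : (empty)
PUSH -2  : -2
PUSH -4  : -2 -4
SWAP     : -4 -2
SUB      : -2
DUP      : -2 -2
STORE 1  : -2
PUSH -6  : -2 -6
OVER     : -2 -6 -2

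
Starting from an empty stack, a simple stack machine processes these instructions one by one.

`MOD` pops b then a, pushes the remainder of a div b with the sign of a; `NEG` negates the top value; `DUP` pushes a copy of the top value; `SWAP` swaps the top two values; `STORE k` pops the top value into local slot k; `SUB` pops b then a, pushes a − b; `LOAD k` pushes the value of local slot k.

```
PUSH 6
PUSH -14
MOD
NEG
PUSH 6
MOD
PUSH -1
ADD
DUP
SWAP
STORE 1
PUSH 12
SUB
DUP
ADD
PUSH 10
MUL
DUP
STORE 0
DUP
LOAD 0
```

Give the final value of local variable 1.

PUSH 6   : [6]
PUSH -14 : [6, -14]
MOD      : [6]
NEG      : [-6]
PUSH 6   : [-6, 6]
MOD      : [0]
PUSH -1  : [0, -1]
ADD      : [-1]
DUP      : [-1, -1]
SWAP     : [-1, -1]
STORE 1  : [-1]
PUSH 12  : [-1, 12]
SUB      : [-13]
DUP      : [-13, -13]
ADD      : [-26]
PUSH 10  : [-26, 10]
MUL      : [-260]
DUP      : [-260, -260]
STORE 0  : [-260]
DUP      : [-260, -260]
LOAD 0   : [-260, -260, -260]

-1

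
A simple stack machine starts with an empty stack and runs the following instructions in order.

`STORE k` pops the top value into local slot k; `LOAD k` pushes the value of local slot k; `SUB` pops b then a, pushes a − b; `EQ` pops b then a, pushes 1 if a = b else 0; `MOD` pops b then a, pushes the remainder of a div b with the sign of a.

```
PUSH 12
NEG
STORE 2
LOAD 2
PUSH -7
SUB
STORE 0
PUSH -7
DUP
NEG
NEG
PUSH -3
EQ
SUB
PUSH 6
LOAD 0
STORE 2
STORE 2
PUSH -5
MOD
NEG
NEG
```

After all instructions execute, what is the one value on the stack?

-2

PUSH 12 → 12
NEG     → -12
STORE 2 → (empty)
LOAD 2  → -12
PUSH -7 → -12 -7
SUB     → -5
STORE 0 → (empty)
PUSH -7 → -7
DUP     → -7 -7
NEG     → -7 7
NEG     → -7 -7
PUSH -3 → -7 -7 -3
EQ      → -7 0
SUB     → -7
PUSH 6  → -7 6
LOAD 0  → -7 6 -5
STORE 2 → -7 6
STORE 2 → -7
PUSH -5 → -7 -5
MOD     → -2
NEG     → 2
NEG     → -2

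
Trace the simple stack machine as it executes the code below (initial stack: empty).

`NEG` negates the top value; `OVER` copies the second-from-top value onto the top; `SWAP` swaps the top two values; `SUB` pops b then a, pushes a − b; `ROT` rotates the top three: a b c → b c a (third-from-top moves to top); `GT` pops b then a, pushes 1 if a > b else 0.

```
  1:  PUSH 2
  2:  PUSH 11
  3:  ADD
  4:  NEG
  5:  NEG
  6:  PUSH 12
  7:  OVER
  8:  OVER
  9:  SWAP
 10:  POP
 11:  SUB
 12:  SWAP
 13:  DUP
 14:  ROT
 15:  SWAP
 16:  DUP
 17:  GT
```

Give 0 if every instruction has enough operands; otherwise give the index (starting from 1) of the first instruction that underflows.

PUSH 2  → 2
PUSH 11 → 2 11
ADD     → 13
NEG     → -13
NEG     → 13
PUSH 12 → 13 12
OVER    → 13 12 13
OVER    → 13 12 13 12
SWAP    → 13 12 12 13
POP     → 13 12 12
SUB     → 13 0
SWAP    → 0 13
DUP     → 0 13 13
ROT     → 13 13 0
SWAP    → 13 0 13
DUP     → 13 0 13 13
GT      → 13 0 0

0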